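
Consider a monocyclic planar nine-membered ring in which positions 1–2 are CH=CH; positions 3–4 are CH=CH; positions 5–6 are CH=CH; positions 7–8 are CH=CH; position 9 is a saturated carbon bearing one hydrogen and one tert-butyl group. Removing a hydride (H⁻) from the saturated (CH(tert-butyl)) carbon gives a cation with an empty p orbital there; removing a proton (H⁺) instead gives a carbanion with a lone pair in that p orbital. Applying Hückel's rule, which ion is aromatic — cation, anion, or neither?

In both ions every ring atom is sp² and contributes a p orbital, so both rings are fully conjugated.
Cation: 4 × 2 + 0 = 8 π electrons → 4(2), antiaromatic.
Anion: 4 × 2 + 2 = 10 π electrons → 4(2)+2, aromatic.

The anion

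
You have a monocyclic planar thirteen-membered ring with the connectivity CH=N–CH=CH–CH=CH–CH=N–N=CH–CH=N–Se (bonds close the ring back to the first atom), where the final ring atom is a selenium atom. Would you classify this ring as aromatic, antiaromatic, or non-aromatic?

Aromatic

Every ring atom contributes a p orbital perpendicular to the ring (the double-bond atoms are sp², each contributing one p electron; each =N– nitrogen is pyridine-type (lone pair in the sp² plane, one electron in the p orbital); the selenium donates one lone pair from its p orbital), so the π system is cyclic and fully conjugated.
Counting π electrons: 6 × 2 = 12 from the double-bond units + 2 from the Se atom = 14.
Since 14 = 4·3 + 2, the ring meets the 4n+2 criterion.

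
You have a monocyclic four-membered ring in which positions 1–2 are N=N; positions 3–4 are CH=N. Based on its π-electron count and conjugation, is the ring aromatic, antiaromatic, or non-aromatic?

The p orbitals form a continuous loop: every atom in a ring double bond is sp² and brings one electron to the p orbital; the doubly-bonded nitrogens are pyridine-type — their lone pairs lie in the ring plane, leaving one electron in the p orbital. The ring is fully conjugated.
Adding the contributions, 2 × 2 = 4 from the 2 double-bond units.
4 is a 4n count (n = 1), so the planar conjugated ring is antiaromatic.

Antiaromatic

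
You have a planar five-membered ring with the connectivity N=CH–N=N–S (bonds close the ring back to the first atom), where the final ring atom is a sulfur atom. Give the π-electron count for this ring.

6

All ring atoms are sp² and supply a p orbital to the ring (the double-bond atoms are sp², each contributing one p electron; each sp² =N– keeps its lone pair in-plane and puts one electron into the π system; the sulfur donates one lone pair from its p orbital); the conjugation is uninterrupted.
Counting π electrons: 2 × 2 = 4 from the double-bond units + 2 from the S atom = 6.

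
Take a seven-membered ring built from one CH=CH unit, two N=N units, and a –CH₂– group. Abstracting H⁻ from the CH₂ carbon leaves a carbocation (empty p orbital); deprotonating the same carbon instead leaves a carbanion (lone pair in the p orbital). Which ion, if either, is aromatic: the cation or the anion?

Both ions have a continuous loop of p orbitals — each ring atom is sp².
Cation: 3 × 2 + 0 = 6 π electrons → 4(1)+2, aromatic.
Anion: 3 × 2 + 2 = 8 π electrons → 4(2), antiaromatic.

The cation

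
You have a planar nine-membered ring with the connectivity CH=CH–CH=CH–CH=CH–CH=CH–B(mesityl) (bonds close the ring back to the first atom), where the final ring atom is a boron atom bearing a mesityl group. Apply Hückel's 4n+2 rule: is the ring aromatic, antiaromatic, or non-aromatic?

Antiaromatic

Check conjugation: the double-bond atoms are sp², each contributing one p electron; the boron has an empty p orbital — every position has a p orbital, so the cyclic π system is continuous.
Counting π electrons: 4 × 2 = 8 from the double-bond units + 0 from the B(mesityl) atom = 8.
8 is a 4n count (n = 2), so the planar conjugated ring is antiaromatic.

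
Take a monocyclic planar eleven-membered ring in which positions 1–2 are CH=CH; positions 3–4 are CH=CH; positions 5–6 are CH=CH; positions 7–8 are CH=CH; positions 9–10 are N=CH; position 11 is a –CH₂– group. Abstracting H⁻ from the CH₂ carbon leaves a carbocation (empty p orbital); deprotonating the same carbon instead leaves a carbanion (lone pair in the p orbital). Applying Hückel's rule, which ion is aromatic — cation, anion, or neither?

Once that carbon is sp², every ring atom has a p orbital and both ions are fully conjugated.
Cation: 5 × 2 + 0 = 10 π electrons → 4(2)+2, aromatic.
Anion: 5 × 2 + 2 = 12 π electrons → 4(3), antiaromatic.

The cation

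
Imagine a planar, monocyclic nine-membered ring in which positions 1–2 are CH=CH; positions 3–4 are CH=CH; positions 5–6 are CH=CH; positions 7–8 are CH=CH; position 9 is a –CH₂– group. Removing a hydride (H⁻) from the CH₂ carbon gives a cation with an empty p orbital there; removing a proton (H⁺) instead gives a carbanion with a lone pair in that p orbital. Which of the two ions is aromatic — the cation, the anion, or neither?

In either ion the ring is fully conjugated: every atom, including the new sp² carbon, supplies a p orbital.
Cation: 4 × 2 + 0 = 8 π electrons → 4(2), antiaromatic.
Anion: 4 × 2 + 2 = 10 π electrons → 4(2)+2, aromatic.

The anion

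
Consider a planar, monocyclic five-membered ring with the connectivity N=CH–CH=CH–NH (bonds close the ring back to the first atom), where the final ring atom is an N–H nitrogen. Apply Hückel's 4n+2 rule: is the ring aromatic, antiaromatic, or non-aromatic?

Every ring atom contributes a p orbital perpendicular to the ring (each doubly-bonded ring atom is sp² with one p-orbital electron; the doubly-bonded nitrogens are pyridine-type — their lone pairs lie in the ring plane, leaving one electron in the p orbital; the pyrrole-type nitrogen donates its lone pair from the p orbital), so the π system is cyclic and fully conjugated.
Tallying contributions gives 2 × 2 = 4 from the double-bond units + 2 from the NH atom = 6.
That gives a 4n+2 count (6, n = 1).

Aromatic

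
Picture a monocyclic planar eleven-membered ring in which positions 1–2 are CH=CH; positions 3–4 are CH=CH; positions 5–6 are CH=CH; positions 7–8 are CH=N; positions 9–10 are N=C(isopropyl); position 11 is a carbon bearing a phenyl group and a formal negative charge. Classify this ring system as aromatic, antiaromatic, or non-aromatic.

Antiaromatic

Check conjugation: every atom in a ring double bond is sp² and brings one electron to the p orbital; each =N– nitrogen is pyridine-type (lone pair in the sp² plane, one electron in the p orbital); the carbanion's lone pair occupies the p orbital — every position has a p orbital, so the cyclic π system is continuous.
Tallying contributions gives 5 × 2 = 10 from the double-bond units + 2 from the C(phenyl)(-) atom = 12.
A 4n π count (12, n = 3) in a planar conjugated ring means antiaromatic.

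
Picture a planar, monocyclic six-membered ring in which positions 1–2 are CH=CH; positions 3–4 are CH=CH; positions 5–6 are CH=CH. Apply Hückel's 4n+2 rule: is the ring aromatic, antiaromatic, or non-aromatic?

Check conjugation: the double-bond atoms are sp², each contributing one p electron — every position has a p orbital, so the cyclic π system is continuous.
Adding the contributions, 3 × 2 = 6 from the 3 double-bond units.
Since 6 = 4·1 + 2, the ring meets the 4n+2 criterion.

Aromatic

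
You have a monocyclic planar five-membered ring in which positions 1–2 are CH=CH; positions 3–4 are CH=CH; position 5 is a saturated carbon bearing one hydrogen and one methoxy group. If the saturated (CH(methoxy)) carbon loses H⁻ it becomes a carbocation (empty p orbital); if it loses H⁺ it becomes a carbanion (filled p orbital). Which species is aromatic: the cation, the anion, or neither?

Once that carbon is sp², every ring atom has a p orbital and both ions are fully conjugated.
Cation: 2 × 2 + 0 = 4 π electrons → 4(1), antiaromatic.
Anion: 2 × 2 + 2 = 6 π electrons → 4(1)+2, aromatic.

The anion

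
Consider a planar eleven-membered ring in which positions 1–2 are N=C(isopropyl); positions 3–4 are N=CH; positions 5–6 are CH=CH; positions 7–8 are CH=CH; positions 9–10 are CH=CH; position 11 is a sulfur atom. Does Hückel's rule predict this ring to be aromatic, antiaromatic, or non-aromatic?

Antiaromatic

The p orbitals form a continuous loop: each doubly-bonded ring atom is sp² with one p-orbital electron; each sp² =N– keeps its lone pair in-plane and puts one electron into the π system; the sulfur donates one lone pair from its p orbital. The ring is fully conjugated.
π-electron count: 5 × 2 = 10 from the double-bond units + 2 from the S atom = 12.
12 is a 4n count (n = 3), so the planar conjugated ring is antiaromatic.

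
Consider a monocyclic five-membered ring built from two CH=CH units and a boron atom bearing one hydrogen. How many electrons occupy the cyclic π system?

4

The p orbitals form a continuous loop: the double-bond atoms are sp², each contributing one p electron; the boron has an empty p orbital. The ring is fully conjugated.
π-electron count: 2 × 2 = 4 from the double-bond units + 0 from the BH atom = 4.
(This ring is borole.)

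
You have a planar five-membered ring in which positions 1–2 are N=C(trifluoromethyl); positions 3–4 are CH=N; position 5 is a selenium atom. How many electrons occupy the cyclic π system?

6

All ring atoms are sp² and supply a p orbital to the ring (every atom in a ring double bond is sp² and brings one electron to the p orbital; each =N– nitrogen is pyridine-type (lone pair in the sp² plane, one electron in the p orbital); the selenium donates one lone pair from its p orbital); the conjugation is uninterrupted.
Counting π electrons: 2 × 2 = 4 from the double-bond units + 2 from the Se atom = 6.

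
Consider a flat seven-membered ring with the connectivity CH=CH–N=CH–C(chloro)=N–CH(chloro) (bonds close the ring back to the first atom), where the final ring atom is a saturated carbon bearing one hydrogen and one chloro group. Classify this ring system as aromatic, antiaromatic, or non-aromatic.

The CH(chloro) carbon is saturated: that saturated carbon is sp³ and has no p orbital in the ring π system. Conjugation is not continuous around the ring.
Broken conjugation rules out both aromaticity and antiaromaticity.

Non-aromatic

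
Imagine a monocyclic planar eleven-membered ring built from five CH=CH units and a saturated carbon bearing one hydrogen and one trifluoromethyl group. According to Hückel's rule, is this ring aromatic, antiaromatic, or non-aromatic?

Non-aromatic

The CH(trifluoromethyl) carbon is saturated: that saturated carbon is sp³ and has no p orbital in the ring π system. Conjugation is not continuous around the ring.
A ring that is not fully conjugated cannot be aromatic or antiaromatic regardless of its π-electron count.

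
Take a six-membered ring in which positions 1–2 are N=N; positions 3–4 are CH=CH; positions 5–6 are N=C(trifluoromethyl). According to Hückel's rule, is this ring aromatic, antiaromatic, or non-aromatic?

Aromatic

Every ring atom contributes a p orbital perpendicular to the ring (every atom in a ring double bond is sp² and brings one electron to the p orbital; each sp² =N– keeps its lone pair in-plane and puts one electron into the π system), so the π system is cyclic and fully conjugated.
Counting π electrons: 3 × 2 = 6 from the 3 double-bond units.
With 6 π electrons (n = 1), the Hückel 4n+2 condition holds.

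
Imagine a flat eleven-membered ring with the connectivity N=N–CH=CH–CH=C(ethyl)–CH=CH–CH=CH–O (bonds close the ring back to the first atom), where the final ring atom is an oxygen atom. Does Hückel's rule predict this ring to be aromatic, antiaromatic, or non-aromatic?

Every ring atom contributes a p orbital perpendicular to the ring (every atom in a ring double bond is sp² and brings one electron to the p orbital; each sp² =N– keeps its lone pair in-plane and puts one electron into the π system; the oxygen donates one lone pair from its p orbital), so the π system is cyclic and fully conjugated.
Tallying contributions gives 5 × 2 = 10 from the double-bond units + 2 from the O atom = 12.
With 12 = 4·3 π electrons, Hückel's rule classifies the planar ring as antiaromatic.

Antiaromatic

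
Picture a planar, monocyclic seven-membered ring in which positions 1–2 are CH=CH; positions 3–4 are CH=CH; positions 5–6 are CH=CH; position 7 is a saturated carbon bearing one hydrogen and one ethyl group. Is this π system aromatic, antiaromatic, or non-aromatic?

Non-aromatic

Because that saturated carbon is sp³ and has no p orbital in the ring π system at the CH(ethyl) position, the π system cannot extend all the way around the ring.
A ring that is not fully conjugated cannot be aromatic or antiaromatic regardless of its π-electron count.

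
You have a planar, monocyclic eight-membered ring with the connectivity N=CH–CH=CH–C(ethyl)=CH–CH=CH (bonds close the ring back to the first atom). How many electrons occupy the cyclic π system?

8

Check conjugation: each doubly-bonded ring atom is sp² with one p-orbital electron; each sp² =N– keeps its lone pair in-plane and puts one electron into the π system — every position has a p orbital, so the cyclic π system is continuous.
Tallying contributions gives 4 × 2 = 8 from the 4 double-bond units.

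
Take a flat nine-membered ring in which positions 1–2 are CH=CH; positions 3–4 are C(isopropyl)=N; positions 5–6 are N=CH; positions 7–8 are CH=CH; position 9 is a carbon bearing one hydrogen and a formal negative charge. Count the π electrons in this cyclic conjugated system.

Check conjugation: the double-bond atoms are sp², each contributing one p electron; the doubly-bonded nitrogens are pyridine-type — their lone pairs lie in the ring plane, leaving one electron in the p orbital; the carbanion's lone pair occupies the p orbital — every position has a p orbital, so the cyclic π system is continuous.
Tallying contributions gives 4 × 2 = 8 from the double-bond units + 2 from the CH(-) atom = 10.

10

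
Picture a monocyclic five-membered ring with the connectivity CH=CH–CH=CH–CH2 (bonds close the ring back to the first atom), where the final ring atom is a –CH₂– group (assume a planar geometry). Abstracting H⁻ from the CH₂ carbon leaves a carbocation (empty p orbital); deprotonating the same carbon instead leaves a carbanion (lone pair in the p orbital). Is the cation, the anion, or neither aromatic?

Both ions have a continuous loop of p orbitals — each ring atom is sp².
Cation: 2 × 2 + 0 = 4 π electrons → 4(1), antiaromatic.
Anion: 2 × 2 + 2 = 6 π electrons → 4(1)+2, aromatic.

The anion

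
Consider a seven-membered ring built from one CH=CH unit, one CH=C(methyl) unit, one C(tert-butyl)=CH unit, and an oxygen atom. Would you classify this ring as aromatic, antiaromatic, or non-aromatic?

Antiaromatic

Check conjugation: each doubly-bonded ring atom is sp² with one p-orbital electron; the oxygen donates one lone pair from its p orbital — every position has a p orbital, so the cyclic π system is continuous.
Adding the contributions, 3 × 2 = 6 from the double-bond units + 2 from the O atom = 8.
With 8 = 4·2 π electrons, Hückel's rule classifies the planar ring as antiaromatic.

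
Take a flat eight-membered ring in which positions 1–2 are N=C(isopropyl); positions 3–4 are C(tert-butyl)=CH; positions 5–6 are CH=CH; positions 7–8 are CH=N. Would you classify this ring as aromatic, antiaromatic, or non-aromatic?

Antiaromatic

All ring atoms are sp² and supply a p orbital to the ring (each doubly-bonded ring atom is sp² with one p-orbital electron; the doubly-bonded nitrogens are pyridine-type — their lone pairs lie in the ring plane, leaving one electron in the p orbital); the conjugation is uninterrupted.
Adding the contributions, 4 × 2 = 8 from the 4 double-bond units.
8 = 4(2); a planar, fully conjugated 4n system is antiaromatic.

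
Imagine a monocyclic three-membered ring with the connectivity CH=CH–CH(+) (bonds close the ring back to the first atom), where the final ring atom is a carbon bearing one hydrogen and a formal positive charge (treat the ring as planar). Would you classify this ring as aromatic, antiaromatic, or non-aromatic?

Aromatic

Check conjugation: each doubly-bonded ring atom is sp² with one p-orbital electron; the carbocation has an empty p orbital — every position has a p orbital, so the cyclic π system is continuous.
Tallying contributions gives 1 × 2 = 2 from the double-bond unit + 0 from the CH(+) atom = 2.
2 = 4(0) + 2, which satisfies Hückel's 4n+2 rule.
This is the cyclopropenyl cation.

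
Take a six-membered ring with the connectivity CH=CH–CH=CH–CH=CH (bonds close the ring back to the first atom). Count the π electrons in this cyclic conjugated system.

6

All ring atoms are sp² and supply a p orbital to the ring (each doubly-bonded ring atom is sp² with one p-orbital electron); the conjugation is uninterrupted.
Counting π electrons: 3 × 2 = 6 from the 3 double-bond units.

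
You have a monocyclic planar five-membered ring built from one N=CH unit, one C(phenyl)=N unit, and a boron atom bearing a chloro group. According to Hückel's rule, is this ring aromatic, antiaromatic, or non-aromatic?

Check conjugation: the double-bond atoms are sp², each contributing one p electron; each =N– nitrogen is pyridine-type (lone pair in the sp² plane, one electron in the p orbital); the boron has an empty p orbital — every position has a p orbital, so the cyclic π system is continuous.
π-electron count: 2 × 2 = 4 from the double-bond units + 0 from the B(chloro) atom = 4.
With 4 = 4·1 π electrons, Hückel's rule classifies the planar ring as antiaromatic.

Antiaromatic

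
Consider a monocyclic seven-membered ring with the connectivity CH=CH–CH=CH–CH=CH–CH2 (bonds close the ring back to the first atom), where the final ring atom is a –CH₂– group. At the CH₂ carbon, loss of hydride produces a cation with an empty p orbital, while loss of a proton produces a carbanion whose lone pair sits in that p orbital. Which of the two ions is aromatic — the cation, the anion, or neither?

The cation

In both ions every ring atom is sp² and contributes a p orbital, so both rings are fully conjugated.
Cation: 3 × 2 + 0 = 6 π electrons → 4(1)+2, aromatic.
Anion: 3 × 2 + 2 = 8 π electrons → 4(2), antiaromatic.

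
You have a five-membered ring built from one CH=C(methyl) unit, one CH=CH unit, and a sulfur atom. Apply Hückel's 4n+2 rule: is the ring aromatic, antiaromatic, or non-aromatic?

The p orbitals form a continuous loop: each doubly-bonded ring atom is sp² with one p-orbital electron; the sulfur donates one lone pair from its p orbital. The ring is fully conjugated.
π-electron count: 2 × 2 = 4 from the double-bond units + 2 from the S atom = 6.
6 = 4(1) + 2, which satisfies Hückel's 4n+2 rule.

Aromatic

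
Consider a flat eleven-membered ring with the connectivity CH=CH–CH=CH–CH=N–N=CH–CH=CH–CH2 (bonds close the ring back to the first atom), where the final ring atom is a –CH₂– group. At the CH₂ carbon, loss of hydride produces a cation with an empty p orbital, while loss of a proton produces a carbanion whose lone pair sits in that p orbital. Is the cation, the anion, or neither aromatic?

The cation

In either ion the ring is fully conjugated: every atom, including the new sp² carbon, supplies a p orbital.
Cation: 5 × 2 + 0 = 10 π electrons → 4(2)+2, aromatic.
Anion: 5 × 2 + 2 = 12 π electrons → 4(3), antiaromatic.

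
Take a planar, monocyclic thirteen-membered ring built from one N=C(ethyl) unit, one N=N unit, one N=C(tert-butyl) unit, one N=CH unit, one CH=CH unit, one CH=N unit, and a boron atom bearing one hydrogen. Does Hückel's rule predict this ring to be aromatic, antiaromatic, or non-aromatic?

Antiaromatic

Check conjugation: every atom in a ring double bond is sp² and brings one electron to the p orbital; each sp² =N– keeps its lone pair in-plane and puts one electron into the π system; the boron has an empty p orbital — every position has a p orbital, so the cyclic π system is continuous.
Counting π electrons: 6 × 2 = 12 from the double-bond units + 0 from the BH atom = 12.
12 is a 4n count (n = 3), so the planar conjugated ring is antiaromatic.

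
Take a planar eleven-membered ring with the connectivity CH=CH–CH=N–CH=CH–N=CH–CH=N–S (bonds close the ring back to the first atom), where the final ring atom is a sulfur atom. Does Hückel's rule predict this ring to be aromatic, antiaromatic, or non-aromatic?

All ring atoms are sp² and supply a p orbital to the ring (each doubly-bonded ring atom is sp² with one p-orbital electron; each =N– nitrogen is pyridine-type (lone pair in the sp² plane, one electron in the p orbital); the sulfur donates one lone pair from its p orbital); the conjugation is uninterrupted.
Counting π electrons: 5 × 2 = 10 from the double-bond units + 2 from the S atom = 12.
With 12 = 4·3 π electrons, Hückel's rule classifies the planar ring as antiaromatic.

Antiaromatic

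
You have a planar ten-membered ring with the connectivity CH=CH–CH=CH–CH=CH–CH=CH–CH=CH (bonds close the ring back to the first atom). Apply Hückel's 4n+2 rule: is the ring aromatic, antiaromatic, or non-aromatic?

All ring atoms are sp² and supply a p orbital to the ring (every atom in a ring double bond is sp² and brings one electron to the p orbital); the conjugation is uninterrupted.
Counting π electrons: 5 × 2 = 10 from the 5 double-bond units.
With 10 π electrons (n = 2), the Hückel 4n+2 condition holds.

Aromatic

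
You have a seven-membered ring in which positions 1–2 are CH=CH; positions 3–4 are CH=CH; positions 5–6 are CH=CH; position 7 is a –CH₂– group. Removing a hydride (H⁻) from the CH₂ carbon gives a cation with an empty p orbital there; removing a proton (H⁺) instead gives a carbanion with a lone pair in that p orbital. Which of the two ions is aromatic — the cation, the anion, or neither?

The cation

Once that carbon is sp², every ring atom has a p orbital and both ions are fully conjugated.
Cation: 3 × 2 + 0 = 6 π electrons → 4(1)+2, aromatic.
Anion: 3 × 2 + 2 = 8 π electrons → 4(2), antiaromatic.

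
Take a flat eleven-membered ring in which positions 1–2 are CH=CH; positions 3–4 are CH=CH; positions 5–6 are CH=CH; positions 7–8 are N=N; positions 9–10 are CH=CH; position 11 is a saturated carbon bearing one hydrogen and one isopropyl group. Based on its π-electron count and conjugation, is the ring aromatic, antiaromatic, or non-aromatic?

At the CH(isopropyl) position, that saturated carbon is sp³ and has no p orbital in the ring π system; the ring's p-orbital overlap is broken there.
A ring that is not fully conjugated cannot be aromatic or antiaromatic regardless of its π-electron count.

Non-aromatic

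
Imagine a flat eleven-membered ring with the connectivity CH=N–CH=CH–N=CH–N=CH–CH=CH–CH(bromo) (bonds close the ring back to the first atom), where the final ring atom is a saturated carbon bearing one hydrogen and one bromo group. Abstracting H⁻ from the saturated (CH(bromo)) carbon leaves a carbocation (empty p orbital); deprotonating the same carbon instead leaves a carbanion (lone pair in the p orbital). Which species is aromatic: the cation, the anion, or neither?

In both ions every ring atom is sp² and contributes a p orbital, so both rings are fully conjugated.
Cation: 5 × 2 + 0 = 10 π electrons → 4(2)+2, aromatic.
Anion: 5 × 2 + 2 = 12 π electrons → 4(3), antiaromatic.

The cation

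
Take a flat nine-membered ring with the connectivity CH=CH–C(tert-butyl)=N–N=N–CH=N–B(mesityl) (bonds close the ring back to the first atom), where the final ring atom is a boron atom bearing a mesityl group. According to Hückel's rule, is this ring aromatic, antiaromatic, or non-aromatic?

All ring atoms are sp² and supply a p orbital to the ring (each doubly-bonded ring atom is sp² with one p-orbital electron; each sp² =N– keeps its lone pair in-plane and puts one electron into the π system; the boron has an empty p orbital); the conjugation is uninterrupted.
π-electron count: 4 × 2 = 8 from the double-bond units + 0 from the B(mesityl) atom = 8.
With 8 = 4·2 π electrons, Hückel's rule classifies the planar ring as antiaromatic.

Antiaromatic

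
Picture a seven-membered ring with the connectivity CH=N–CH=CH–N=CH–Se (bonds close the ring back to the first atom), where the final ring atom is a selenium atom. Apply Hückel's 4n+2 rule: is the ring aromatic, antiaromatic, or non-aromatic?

All ring atoms are sp² and supply a p orbital to the ring (the double-bond atoms are sp², each contributing one p electron; each sp² =N– keeps its lone pair in-plane and puts one electron into the π system; the selenium donates one lone pair from its p orbital); the conjugation is uninterrupted.
π-electron count: 3 × 2 = 6 from the double-bond units + 2 from the Se atom = 8.
A 4n π count (8, n = 2) in a planar conjugated ring means antiaromatic.

Antiaromatic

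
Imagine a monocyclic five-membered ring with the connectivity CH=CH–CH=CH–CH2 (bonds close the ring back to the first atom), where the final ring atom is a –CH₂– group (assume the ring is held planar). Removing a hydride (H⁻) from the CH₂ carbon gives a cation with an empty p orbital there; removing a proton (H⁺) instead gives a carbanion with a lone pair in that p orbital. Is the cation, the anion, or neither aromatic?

Once that carbon is sp², every ring atom has a p orbital and both ions are fully conjugated.
Cation: 2 × 2 + 0 = 4 π electrons → 4(1), antiaromatic.
Anion: 2 × 2 + 2 = 6 π electrons → 4(1)+2, aromatic.

The anion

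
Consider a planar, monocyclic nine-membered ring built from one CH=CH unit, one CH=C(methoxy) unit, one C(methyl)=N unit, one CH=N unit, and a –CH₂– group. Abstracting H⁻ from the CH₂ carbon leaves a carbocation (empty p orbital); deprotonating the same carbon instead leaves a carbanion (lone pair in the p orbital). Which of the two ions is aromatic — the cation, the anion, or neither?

Once that carbon is sp², every ring atom has a p orbital and both ions are fully conjugated.
Cation: 4 × 2 + 0 = 8 π electrons → 4(2), antiaromatic.
Anion: 4 × 2 + 2 = 10 π electrons → 4(2)+2, aromatic.

The anion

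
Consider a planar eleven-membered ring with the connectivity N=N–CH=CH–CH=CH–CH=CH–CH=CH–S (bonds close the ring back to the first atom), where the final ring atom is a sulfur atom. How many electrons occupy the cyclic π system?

Every ring atom contributes a p orbital perpendicular to the ring (every atom in a ring double bond is sp² and brings one electron to the p orbital; each sp² =N– keeps its lone pair in-plane and puts one electron into the π system; the sulfur donates one lone pair from its p orbital), so the π system is cyclic and fully conjugated.
Tallying contributions gives 5 × 2 = 10 from the double-bond units + 2 from the S atom = 12.

12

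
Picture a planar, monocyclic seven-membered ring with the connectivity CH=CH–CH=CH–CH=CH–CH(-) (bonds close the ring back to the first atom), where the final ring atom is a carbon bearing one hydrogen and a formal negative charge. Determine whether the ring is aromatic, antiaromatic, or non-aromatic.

Every ring atom contributes a p orbital perpendicular to the ring (every atom in a ring double bond is sp² and brings one electron to the p orbital; the carbanion's lone pair occupies the p orbital), so the π system is cyclic and fully conjugated.
Counting π electrons: 3 × 2 = 6 from the double-bond units + 2 from the CH(-) atom = 8.
With 8 = 4·2 π electrons, Hückel's rule classifies the planar ring as antiaromatic.
(The species described is the cycloheptatrienyl anion.)

Antiaromatic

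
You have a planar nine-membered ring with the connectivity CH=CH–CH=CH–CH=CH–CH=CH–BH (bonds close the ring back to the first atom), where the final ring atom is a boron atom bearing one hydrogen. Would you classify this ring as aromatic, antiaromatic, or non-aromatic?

Every ring atom contributes a p orbital perpendicular to the ring (the double-bond atoms are sp², each contributing one p electron; the boron has an empty p orbital), so the π system is cyclic and fully conjugated.
Counting π electrons: 4 × 2 = 8 from the double-bond units + 0 from the BH atom = 8.
With 8 = 4·2 π electrons, Hückel's rule classifies the planar ring as antiaromatic.

Antiaromatic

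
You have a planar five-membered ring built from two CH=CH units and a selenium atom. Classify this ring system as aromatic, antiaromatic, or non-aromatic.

Aromatic

Check conjugation: the double-bond atoms are sp², each contributing one p electron; the selenium donates one lone pair from its p orbital — every position has a p orbital, so the cyclic π system is continuous.
Adding the contributions, 2 × 2 = 4 from the double-bond units + 2 from the Se atom = 6.
Since 6 = 4·1 + 2, the ring meets the 4n+2 criterion.
(This ring is selenophene.)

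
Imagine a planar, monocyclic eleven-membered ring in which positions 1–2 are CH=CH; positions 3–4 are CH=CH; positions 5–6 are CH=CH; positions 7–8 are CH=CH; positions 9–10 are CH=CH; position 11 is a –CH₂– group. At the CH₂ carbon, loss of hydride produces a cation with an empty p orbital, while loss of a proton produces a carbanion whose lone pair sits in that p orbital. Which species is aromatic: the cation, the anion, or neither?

The cation

Both ions have a continuous loop of p orbitals — each ring atom is sp².
Cation: 5 × 2 + 0 = 10 π electrons → 4(2)+2, aromatic.
Anion: 5 × 2 + 2 = 12 π electrons → 4(3), antiaromatic.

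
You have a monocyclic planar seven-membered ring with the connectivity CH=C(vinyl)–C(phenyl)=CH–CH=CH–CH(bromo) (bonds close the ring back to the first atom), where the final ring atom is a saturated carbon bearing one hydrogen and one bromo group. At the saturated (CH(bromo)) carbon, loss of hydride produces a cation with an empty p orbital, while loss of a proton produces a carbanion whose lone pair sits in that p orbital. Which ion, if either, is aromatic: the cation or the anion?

In either ion the ring is fully conjugated: every atom, including the new sp² carbon, supplies a p orbital.
Cation: 3 × 2 + 0 = 6 π electrons → 4(1)+2, aromatic.
Anion: 3 × 2 + 2 = 8 π electrons → 4(2), antiaromatic.

The cation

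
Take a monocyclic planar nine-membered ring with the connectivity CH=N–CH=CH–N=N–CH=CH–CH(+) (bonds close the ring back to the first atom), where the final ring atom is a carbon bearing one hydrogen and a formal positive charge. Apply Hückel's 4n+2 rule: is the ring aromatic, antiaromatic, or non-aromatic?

Antiaromatic

The p orbitals form a continuous loop: every atom in a ring double bond is sp² and brings one electron to the p orbital; each =N– nitrogen is pyridine-type (lone pair in the sp² plane, one electron in the p orbital); the carbocation has an empty p orbital. The ring is fully conjugated.
Tallying contributions gives 4 × 2 = 8 from the double-bond units + 0 from the CH(+) atom = 8.
A 4n π count (8, n = 2) in a planar conjugated ring means antiaromatic.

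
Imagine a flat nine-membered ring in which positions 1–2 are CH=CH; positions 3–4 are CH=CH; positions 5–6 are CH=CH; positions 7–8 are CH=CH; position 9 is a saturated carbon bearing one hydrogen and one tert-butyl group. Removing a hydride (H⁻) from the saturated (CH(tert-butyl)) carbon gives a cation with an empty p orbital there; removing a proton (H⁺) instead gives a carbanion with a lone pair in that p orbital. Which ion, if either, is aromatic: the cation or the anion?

In both ions every ring atom is sp² and contributes a p orbital, so both rings are fully conjugated.
Cation: 4 × 2 + 0 = 8 π electrons → 4(2), antiaromatic.
Anion: 4 × 2 + 2 = 10 π electrons → 4(2)+2, aromatic.

The anion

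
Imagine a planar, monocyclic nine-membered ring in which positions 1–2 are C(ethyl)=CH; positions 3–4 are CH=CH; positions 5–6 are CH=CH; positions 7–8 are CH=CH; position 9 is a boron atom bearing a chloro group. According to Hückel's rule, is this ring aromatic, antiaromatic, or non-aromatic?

Antiaromatic

Every ring atom contributes a p orbital perpendicular to the ring (the double-bond atoms are sp², each contributing one p electron; the boron has an empty p orbital), so the π system is cyclic and fully conjugated.
Adding the contributions, 4 × 2 = 8 from the double-bond units + 0 from the B(chloro) atom = 8.
8 is a 4n count (n = 2), so the planar conjugated ring is antiaromatic.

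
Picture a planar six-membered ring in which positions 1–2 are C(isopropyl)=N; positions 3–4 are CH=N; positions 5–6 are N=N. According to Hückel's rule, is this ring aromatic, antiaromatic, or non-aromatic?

Aromatic

The p orbitals form a continuous loop: every atom in a ring double bond is sp² and brings one electron to the p orbital; each sp² =N– keeps its lone pair in-plane and puts one electron into the π system. The ring is fully conjugated.
Adding the contributions, 3 × 2 = 6 from the 3 double-bond units.
With 6 π electrons (n = 1), the Hückel 4n+2 condition holds.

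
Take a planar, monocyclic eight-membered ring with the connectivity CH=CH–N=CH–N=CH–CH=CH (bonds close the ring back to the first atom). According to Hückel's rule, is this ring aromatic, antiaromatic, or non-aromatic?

Every ring atom contributes a p orbital perpendicular to the ring (the double-bond atoms are sp², each contributing one p electron; the doubly-bonded nitrogens are pyridine-type — their lone pairs lie in the ring plane, leaving one electron in the p orbital), so the π system is cyclic and fully conjugated.
Tallying contributions gives 4 × 2 = 8 from the 4 double-bond units.
8 is a 4n count (n = 2), so the planar conjugated ring is antiaromatic.

Antiaromatic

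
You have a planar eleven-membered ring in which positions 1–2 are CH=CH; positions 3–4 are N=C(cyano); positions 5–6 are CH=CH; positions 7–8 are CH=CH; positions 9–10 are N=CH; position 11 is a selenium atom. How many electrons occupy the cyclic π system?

12

All ring atoms are sp² and supply a p orbital to the ring (each doubly-bonded ring atom is sp² with one p-orbital electron; each sp² =N– keeps its lone pair in-plane and puts one electron into the π system; the selenium donates one lone pair from its p orbital); the conjugation is uninterrupted.
Adding the contributions, 5 × 2 = 10 from the double-bond units + 2 from the Se atom = 12.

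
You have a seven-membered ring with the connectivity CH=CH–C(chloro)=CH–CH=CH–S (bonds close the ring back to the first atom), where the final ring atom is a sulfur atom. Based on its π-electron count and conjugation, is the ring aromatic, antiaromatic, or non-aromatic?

Antiaromatic

All ring atoms are sp² and supply a p orbital to the ring (each doubly-bonded ring atom is sp² with one p-orbital electron; the sulfur donates one lone pair from its p orbital); the conjugation is uninterrupted.
π-electron count: 3 × 2 = 6 from the double-bond units + 2 from the S atom = 8.
With 8 = 4·2 π electrons, Hückel's rule classifies the planar ring as antiaromatic.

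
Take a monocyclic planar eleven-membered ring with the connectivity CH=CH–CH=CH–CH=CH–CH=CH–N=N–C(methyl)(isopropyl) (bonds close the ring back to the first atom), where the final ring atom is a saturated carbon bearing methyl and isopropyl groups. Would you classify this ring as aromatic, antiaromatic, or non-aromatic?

Non-aromatic

At the C(methyl)(isopropyl) position, that saturated carbon is sp³ and has no p orbital in the ring π system; the ring's p-orbital overlap is broken there.
Broken conjugation rules out both aromaticity and antiaromaticity.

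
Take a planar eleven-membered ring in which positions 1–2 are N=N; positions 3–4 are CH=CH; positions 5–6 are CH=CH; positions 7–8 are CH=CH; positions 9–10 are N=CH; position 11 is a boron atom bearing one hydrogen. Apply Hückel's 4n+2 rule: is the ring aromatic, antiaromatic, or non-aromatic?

Aromatic

The p orbitals form a continuous loop: each doubly-bonded ring atom is sp² with one p-orbital electron; each =N– nitrogen is pyridine-type (lone pair in the sp² plane, one electron in the p orbital); the boron has an empty p orbital. The ring is fully conjugated.
π-electron count: 5 × 2 = 10 from the double-bond units + 0 from the BH atom = 10.
Since 10 = 4·2 + 2, the ring meets the 4n+2 criterion.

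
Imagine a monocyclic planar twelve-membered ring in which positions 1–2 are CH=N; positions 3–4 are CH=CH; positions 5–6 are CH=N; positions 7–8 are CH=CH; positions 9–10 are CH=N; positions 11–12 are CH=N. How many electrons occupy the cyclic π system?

Every ring atom contributes a p orbital perpendicular to the ring (each doubly-bonded ring atom is sp² with one p-orbital electron; each sp² =N– keeps its lone pair in-plane and puts one electron into the π system), so the π system is cyclic and fully conjugated.
π-electron count: 6 × 2 = 12 from the 6 double-bond units.

12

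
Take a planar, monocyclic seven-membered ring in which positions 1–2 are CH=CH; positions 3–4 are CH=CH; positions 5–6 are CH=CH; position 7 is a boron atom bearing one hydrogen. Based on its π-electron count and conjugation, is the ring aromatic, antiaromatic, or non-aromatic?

Aromatic

Check conjugation: every atom in a ring double bond is sp² and brings one electron to the p orbital; the boron has an empty p orbital — every position has a p orbital, so the cyclic π system is continuous.
π-electron count: 3 × 2 = 6 from the double-bond units + 0 from the BH atom = 6.
6 = 4(1) + 2, which satisfies Hückel's 4n+2 rule.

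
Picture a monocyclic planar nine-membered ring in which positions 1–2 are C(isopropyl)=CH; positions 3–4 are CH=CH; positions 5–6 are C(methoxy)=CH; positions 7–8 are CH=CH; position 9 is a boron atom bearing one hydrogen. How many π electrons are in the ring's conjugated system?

8

Check conjugation: each doubly-bonded ring atom is sp² with one p-orbital electron; the boron has an empty p orbital — every position has a p orbital, so the cyclic π system is continuous.
Adding the contributions, 4 × 2 = 8 from the double-bond units + 0 from the BH atom = 8.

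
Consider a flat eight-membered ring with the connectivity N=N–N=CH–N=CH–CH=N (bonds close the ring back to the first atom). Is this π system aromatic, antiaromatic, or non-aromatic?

Antiaromatic

Check conjugation: the double-bond atoms are sp², each contributing one p electron; each =N– nitrogen is pyridine-type (lone pair in the sp² plane, one electron in the p orbital) — every position has a p orbital, so the cyclic π system is continuous.
Adding the contributions, 4 × 2 = 8 from the 4 double-bond units.
8 = 4(2); a planar, fully conjugated 4n system is antiaromatic.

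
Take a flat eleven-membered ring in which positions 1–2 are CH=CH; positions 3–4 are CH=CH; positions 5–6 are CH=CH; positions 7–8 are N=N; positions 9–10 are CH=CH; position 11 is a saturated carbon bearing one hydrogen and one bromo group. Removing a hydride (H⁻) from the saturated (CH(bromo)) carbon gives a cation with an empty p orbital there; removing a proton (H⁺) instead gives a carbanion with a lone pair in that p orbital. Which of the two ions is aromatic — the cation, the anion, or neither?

Both ions have a continuous loop of p orbitals — each ring atom is sp².
Cation: 5 × 2 + 0 = 10 π electrons → 4(2)+2, aromatic.
Anion: 5 × 2 + 2 = 12 π electrons → 4(3), antiaromatic.

The cation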